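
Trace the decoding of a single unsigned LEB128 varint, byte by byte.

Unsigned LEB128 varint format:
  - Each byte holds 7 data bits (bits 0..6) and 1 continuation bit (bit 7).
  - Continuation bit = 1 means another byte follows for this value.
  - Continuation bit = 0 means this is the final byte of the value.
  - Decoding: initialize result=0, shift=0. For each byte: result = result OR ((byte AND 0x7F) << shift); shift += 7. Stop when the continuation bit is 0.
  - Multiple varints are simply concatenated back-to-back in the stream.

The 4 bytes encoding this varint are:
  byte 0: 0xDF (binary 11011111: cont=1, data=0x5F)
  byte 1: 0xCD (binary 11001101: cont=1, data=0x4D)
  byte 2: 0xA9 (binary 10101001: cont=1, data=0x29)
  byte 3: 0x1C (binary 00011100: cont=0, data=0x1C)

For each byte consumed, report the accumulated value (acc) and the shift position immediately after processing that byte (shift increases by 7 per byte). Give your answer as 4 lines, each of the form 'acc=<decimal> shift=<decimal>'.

Answer: acc=95 shift=7
acc=9951 shift=14
acc=681695 shift=21
acc=59401951 shift=28

Derivation:
byte 0=0xDF: payload=0x5F=95, contrib = 95<<0 = 95; acc -> 95, shift -> 7
byte 1=0xCD: payload=0x4D=77, contrib = 77<<7 = 9856; acc -> 9951, shift -> 14
byte 2=0xA9: payload=0x29=41, contrib = 41<<14 = 671744; acc -> 681695, shift -> 21
byte 3=0x1C: payload=0x1C=28, contrib = 28<<21 = 58720256; acc -> 59401951, shift -> 28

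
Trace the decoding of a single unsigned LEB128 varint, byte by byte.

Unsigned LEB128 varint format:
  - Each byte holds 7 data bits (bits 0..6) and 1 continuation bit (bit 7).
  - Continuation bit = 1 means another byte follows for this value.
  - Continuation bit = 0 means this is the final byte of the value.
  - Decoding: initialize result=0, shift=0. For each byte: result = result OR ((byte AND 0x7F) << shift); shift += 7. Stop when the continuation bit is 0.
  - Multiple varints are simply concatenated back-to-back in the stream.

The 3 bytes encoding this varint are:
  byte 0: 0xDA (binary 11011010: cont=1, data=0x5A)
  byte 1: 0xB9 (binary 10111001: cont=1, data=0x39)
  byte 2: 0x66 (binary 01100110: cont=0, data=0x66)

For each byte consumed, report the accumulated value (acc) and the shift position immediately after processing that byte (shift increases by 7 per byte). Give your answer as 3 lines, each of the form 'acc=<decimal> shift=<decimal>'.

byte 0=0xDA: payload=0x5A=90, contrib = 90<<0 = 90; acc -> 90, shift -> 7
byte 1=0xB9: payload=0x39=57, contrib = 57<<7 = 7296; acc -> 7386, shift -> 14
byte 2=0x66: payload=0x66=102, contrib = 102<<14 = 1671168; acc -> 1678554, shift -> 21

Answer: acc=90 shift=7
acc=7386 shift=14
acc=1678554 shift=21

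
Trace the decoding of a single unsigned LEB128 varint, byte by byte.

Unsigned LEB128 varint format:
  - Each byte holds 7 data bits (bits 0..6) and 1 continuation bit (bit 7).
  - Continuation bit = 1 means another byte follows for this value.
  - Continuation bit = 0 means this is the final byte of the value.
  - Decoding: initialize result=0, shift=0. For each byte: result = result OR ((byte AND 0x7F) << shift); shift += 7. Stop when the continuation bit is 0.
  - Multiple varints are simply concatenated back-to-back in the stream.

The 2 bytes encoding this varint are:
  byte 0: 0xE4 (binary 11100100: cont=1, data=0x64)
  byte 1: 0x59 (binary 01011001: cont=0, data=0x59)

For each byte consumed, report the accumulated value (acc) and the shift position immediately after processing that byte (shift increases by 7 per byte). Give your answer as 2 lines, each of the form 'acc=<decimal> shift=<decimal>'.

Answer: acc=100 shift=7
acc=11492 shift=14

Derivation:
byte 0=0xE4: payload=0x64=100, contrib = 100<<0 = 100; acc -> 100, shift -> 7
byte 1=0x59: payload=0x59=89, contrib = 89<<7 = 11392; acc -> 11492, shift -> 14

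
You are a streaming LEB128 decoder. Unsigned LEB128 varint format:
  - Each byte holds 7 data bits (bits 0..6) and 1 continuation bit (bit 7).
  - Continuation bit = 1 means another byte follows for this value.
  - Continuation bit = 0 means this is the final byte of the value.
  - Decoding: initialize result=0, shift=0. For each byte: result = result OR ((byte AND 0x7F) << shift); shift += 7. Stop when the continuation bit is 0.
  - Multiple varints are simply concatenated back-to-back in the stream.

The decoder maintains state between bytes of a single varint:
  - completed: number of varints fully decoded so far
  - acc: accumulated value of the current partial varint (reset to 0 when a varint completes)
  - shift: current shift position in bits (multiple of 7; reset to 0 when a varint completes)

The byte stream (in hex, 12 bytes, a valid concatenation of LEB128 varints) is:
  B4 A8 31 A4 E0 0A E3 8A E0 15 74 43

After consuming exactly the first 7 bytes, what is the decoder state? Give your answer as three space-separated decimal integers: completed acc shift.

Answer: 2 99 7

Derivation:
byte[0]=0xB4 cont=1 payload=0x34: acc |= 52<<0 -> completed=0 acc=52 shift=7
byte[1]=0xA8 cont=1 payload=0x28: acc |= 40<<7 -> completed=0 acc=5172 shift=14
byte[2]=0x31 cont=0 payload=0x31: varint #1 complete (value=807988); reset -> completed=1 acc=0 shift=0
byte[3]=0xA4 cont=1 payload=0x24: acc |= 36<<0 -> completed=1 acc=36 shift=7
byte[4]=0xE0 cont=1 payload=0x60: acc |= 96<<7 -> completed=1 acc=12324 shift=14
byte[5]=0x0A cont=0 payload=0x0A: varint #2 complete (value=176164); reset -> completed=2 acc=0 shift=0
byte[6]=0xE3 cont=1 payload=0x63: acc |= 99<<0 -> completed=2 acc=99 shift=7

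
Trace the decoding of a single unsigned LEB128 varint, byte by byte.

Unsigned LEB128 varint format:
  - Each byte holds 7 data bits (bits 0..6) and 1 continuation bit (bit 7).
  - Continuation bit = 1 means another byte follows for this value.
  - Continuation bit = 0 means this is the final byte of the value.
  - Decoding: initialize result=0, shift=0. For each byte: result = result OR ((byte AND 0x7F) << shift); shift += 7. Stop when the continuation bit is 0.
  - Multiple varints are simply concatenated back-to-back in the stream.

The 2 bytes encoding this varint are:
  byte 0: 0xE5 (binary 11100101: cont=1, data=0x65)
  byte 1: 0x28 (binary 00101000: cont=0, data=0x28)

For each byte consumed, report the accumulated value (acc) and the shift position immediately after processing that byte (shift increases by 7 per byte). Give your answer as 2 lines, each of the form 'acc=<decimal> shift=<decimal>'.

Answer: acc=101 shift=7
acc=5221 shift=14

Derivation:
byte 0=0xE5: payload=0x65=101, contrib = 101<<0 = 101; acc -> 101, shift -> 7
byte 1=0x28: payload=0x28=40, contrib = 40<<7 = 5120; acc -> 5221, shift -> 14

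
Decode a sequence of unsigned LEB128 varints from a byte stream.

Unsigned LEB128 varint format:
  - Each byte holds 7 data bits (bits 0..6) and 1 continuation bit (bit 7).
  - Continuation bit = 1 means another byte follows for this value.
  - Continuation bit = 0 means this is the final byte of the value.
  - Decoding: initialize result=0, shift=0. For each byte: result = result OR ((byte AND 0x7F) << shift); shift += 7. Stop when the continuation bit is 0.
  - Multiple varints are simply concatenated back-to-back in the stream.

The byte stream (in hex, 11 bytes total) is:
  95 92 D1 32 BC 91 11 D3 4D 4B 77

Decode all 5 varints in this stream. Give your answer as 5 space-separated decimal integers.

  byte[0]=0x95 cont=1 payload=0x15=21: acc |= 21<<0 -> acc=21 shift=7
  byte[1]=0x92 cont=1 payload=0x12=18: acc |= 18<<7 -> acc=2325 shift=14
  byte[2]=0xD1 cont=1 payload=0x51=81: acc |= 81<<14 -> acc=1329429 shift=21
  byte[3]=0x32 cont=0 payload=0x32=50: acc |= 50<<21 -> acc=106187029 shift=28 [end]
Varint 1: bytes[0:4] = 95 92 D1 32 -> value 106187029 (4 byte(s))
  byte[4]=0xBC cont=1 payload=0x3C=60: acc |= 60<<0 -> acc=60 shift=7
  byte[5]=0x91 cont=1 payload=0x11=17: acc |= 17<<7 -> acc=2236 shift=14
  byte[6]=0x11 cont=0 payload=0x11=17: acc |= 17<<14 -> acc=280764 shift=21 [end]
Varint 2: bytes[4:7] = BC 91 11 -> value 280764 (3 byte(s))
  byte[7]=0xD3 cont=1 payload=0x53=83: acc |= 83<<0 -> acc=83 shift=7
  byte[8]=0x4D cont=0 payload=0x4D=77: acc |= 77<<7 -> acc=9939 shift=14 [end]
Varint 3: bytes[7:9] = D3 4D -> value 9939 (2 byte(s))
  byte[9]=0x4B cont=0 payload=0x4B=75: acc |= 75<<0 -> acc=75 shift=7 [end]
Varint 4: bytes[9:10] = 4B -> value 75 (1 byte(s))
  byte[10]=0x77 cont=0 payload=0x77=119: acc |= 119<<0 -> acc=119 shift=7 [end]
Varint 5: bytes[10:11] = 77 -> value 119 (1 byte(s))

Answer: 106187029 280764 9939 75 119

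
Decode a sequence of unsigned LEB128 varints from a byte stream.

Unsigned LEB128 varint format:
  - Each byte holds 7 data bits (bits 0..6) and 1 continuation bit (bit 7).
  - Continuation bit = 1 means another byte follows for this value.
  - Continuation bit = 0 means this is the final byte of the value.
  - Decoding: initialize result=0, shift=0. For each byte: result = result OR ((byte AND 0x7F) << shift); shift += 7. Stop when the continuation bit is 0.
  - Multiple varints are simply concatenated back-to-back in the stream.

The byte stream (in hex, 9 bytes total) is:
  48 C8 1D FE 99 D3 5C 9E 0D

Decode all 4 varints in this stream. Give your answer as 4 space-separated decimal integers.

  byte[0]=0x48 cont=0 payload=0x48=72: acc |= 72<<0 -> acc=72 shift=7 [end]
Varint 1: bytes[0:1] = 48 -> value 72 (1 byte(s))
  byte[1]=0xC8 cont=1 payload=0x48=72: acc |= 72<<0 -> acc=72 shift=7
  byte[2]=0x1D cont=0 payload=0x1D=29: acc |= 29<<7 -> acc=3784 shift=14 [end]
Varint 2: bytes[1:3] = C8 1D -> value 3784 (2 byte(s))
  byte[3]=0xFE cont=1 payload=0x7E=126: acc |= 126<<0 -> acc=126 shift=7
  byte[4]=0x99 cont=1 payload=0x19=25: acc |= 25<<7 -> acc=3326 shift=14
  byte[5]=0xD3 cont=1 payload=0x53=83: acc |= 83<<14 -> acc=1363198 shift=21
  byte[6]=0x5C cont=0 payload=0x5C=92: acc |= 92<<21 -> acc=194301182 shift=28 [end]
Varint 3: bytes[3:7] = FE 99 D3 5C -> value 194301182 (4 byte(s))
  byte[7]=0x9E cont=1 payload=0x1E=30: acc |= 30<<0 -> acc=30 shift=7
  byte[8]=0x0D cont=0 payload=0x0D=13: acc |= 13<<7 -> acc=1694 shift=14 [end]
Varint 4: bytes[7:9] = 9E 0D -> value 1694 (2 byte(s))

Answer: 72 3784 194301182 1694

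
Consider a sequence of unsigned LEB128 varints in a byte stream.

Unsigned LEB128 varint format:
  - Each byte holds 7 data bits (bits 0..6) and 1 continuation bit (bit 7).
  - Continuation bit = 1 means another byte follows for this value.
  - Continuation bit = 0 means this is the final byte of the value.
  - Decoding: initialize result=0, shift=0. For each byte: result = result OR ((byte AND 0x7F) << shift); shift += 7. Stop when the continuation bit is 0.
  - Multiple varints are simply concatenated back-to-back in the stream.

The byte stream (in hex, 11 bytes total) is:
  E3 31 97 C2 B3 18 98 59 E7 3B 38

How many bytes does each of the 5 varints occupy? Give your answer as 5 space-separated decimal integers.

Answer: 2 4 2 2 1

Derivation:
  byte[0]=0xE3 cont=1 payload=0x63=99: acc |= 99<<0 -> acc=99 shift=7
  byte[1]=0x31 cont=0 payload=0x31=49: acc |= 49<<7 -> acc=6371 shift=14 [end]
Varint 1: bytes[0:2] = E3 31 -> value 6371 (2 byte(s))
  byte[2]=0x97 cont=1 payload=0x17=23: acc |= 23<<0 -> acc=23 shift=7
  byte[3]=0xC2 cont=1 payload=0x42=66: acc |= 66<<7 -> acc=8471 shift=14
  byte[4]=0xB3 cont=1 payload=0x33=51: acc |= 51<<14 -> acc=844055 shift=21
  byte[5]=0x18 cont=0 payload=0x18=24: acc |= 24<<21 -> acc=51175703 shift=28 [end]
Varint 2: bytes[2:6] = 97 C2 B3 18 -> value 51175703 (4 byte(s))
  byte[6]=0x98 cont=1 payload=0x18=24: acc |= 24<<0 -> acc=24 shift=7
  byte[7]=0x59 cont=0 payload=0x59=89: acc |= 89<<7 -> acc=11416 shift=14 [end]
Varint 3: bytes[6:8] = 98 59 -> value 11416 (2 byte(s))
  byte[8]=0xE7 cont=1 payload=0x67=103: acc |= 103<<0 -> acc=103 shift=7
  byte[9]=0x3B cont=0 payload=0x3B=59: acc |= 59<<7 -> acc=7655 shift=14 [end]
Varint 4: bytes[8:10] = E7 3B -> value 7655 (2 byte(s))
  byte[10]=0x38 cont=0 payload=0x38=56: acc |= 56<<0 -> acc=56 shift=7 [end]
Varint 5: bytes[10:11] = 38 -> value 56 (1 byte(s))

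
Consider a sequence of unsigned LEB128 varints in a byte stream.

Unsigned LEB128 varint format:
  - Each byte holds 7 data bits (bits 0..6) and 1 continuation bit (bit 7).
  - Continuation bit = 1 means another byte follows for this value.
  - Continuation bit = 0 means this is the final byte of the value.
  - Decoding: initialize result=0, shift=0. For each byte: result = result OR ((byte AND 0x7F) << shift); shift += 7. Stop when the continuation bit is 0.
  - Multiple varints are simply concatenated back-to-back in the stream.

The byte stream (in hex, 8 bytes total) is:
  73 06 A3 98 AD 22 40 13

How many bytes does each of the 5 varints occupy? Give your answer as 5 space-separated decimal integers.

  byte[0]=0x73 cont=0 payload=0x73=115: acc |= 115<<0 -> acc=115 shift=7 [end]
Varint 1: bytes[0:1] = 73 -> value 115 (1 byte(s))
  byte[1]=0x06 cont=0 payload=0x06=6: acc |= 6<<0 -> acc=6 shift=7 [end]
Varint 2: bytes[1:2] = 06 -> value 6 (1 byte(s))
  byte[2]=0xA3 cont=1 payload=0x23=35: acc |= 35<<0 -> acc=35 shift=7
  byte[3]=0x98 cont=1 payload=0x18=24: acc |= 24<<7 -> acc=3107 shift=14
  byte[4]=0xAD cont=1 payload=0x2D=45: acc |= 45<<14 -> acc=740387 shift=21
  byte[5]=0x22 cont=0 payload=0x22=34: acc |= 34<<21 -> acc=72043555 shift=28 [end]
Varint 3: bytes[2:6] = A3 98 AD 22 -> value 72043555 (4 byte(s))
  byte[6]=0x40 cont=0 payload=0x40=64: acc |= 64<<0 -> acc=64 shift=7 [end]
Varint 4: bytes[6:7] = 40 -> value 64 (1 byte(s))
  byte[7]=0x13 cont=0 payload=0x13=19: acc |= 19<<0 -> acc=19 shift=7 [end]
Varint 5: bytes[7:8] = 13 -> value 19 (1 byte(s))

Answer: 1 1 4 1 1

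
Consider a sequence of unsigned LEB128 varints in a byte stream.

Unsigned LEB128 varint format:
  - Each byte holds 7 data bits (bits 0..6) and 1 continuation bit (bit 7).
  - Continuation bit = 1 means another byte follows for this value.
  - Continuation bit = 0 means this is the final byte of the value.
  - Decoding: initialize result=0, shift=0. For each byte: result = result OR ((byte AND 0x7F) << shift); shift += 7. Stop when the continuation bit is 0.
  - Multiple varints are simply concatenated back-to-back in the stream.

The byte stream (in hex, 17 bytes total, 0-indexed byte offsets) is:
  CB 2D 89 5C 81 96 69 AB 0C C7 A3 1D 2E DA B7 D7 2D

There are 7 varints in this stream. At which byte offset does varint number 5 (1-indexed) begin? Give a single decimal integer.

Answer: 9

Derivation:
  byte[0]=0xCB cont=1 payload=0x4B=75: acc |= 75<<0 -> acc=75 shift=7
  byte[1]=0x2D cont=0 payload=0x2D=45: acc |= 45<<7 -> acc=5835 shift=14 [end]
Varint 1: bytes[0:2] = CB 2D -> value 5835 (2 byte(s))
  byte[2]=0x89 cont=1 payload=0x09=9: acc |= 9<<0 -> acc=9 shift=7
  byte[3]=0x5C cont=0 payload=0x5C=92: acc |= 92<<7 -> acc=11785 shift=14 [end]
Varint 2: bytes[2:4] = 89 5C -> value 11785 (2 byte(s))
  byte[4]=0x81 cont=1 payload=0x01=1: acc |= 1<<0 -> acc=1 shift=7
  byte[5]=0x96 cont=1 payload=0x16=22: acc |= 22<<7 -> acc=2817 shift=14
  byte[6]=0x69 cont=0 payload=0x69=105: acc |= 105<<14 -> acc=1723137 shift=21 [end]
Varint 3: bytes[4:7] = 81 96 69 -> value 1723137 (3 byte(s))
  byte[7]=0xAB cont=1 payload=0x2B=43: acc |= 43<<0 -> acc=43 shift=7
  byte[8]=0x0C cont=0 payload=0x0C=12: acc |= 12<<7 -> acc=1579 shift=14 [end]
Varint 4: bytes[7:9] = AB 0C -> value 1579 (2 byte(s))
  byte[9]=0xC7 cont=1 payload=0x47=71: acc |= 71<<0 -> acc=71 shift=7
  byte[10]=0xA3 cont=1 payload=0x23=35: acc |= 35<<7 -> acc=4551 shift=14
  byte[11]=0x1D cont=0 payload=0x1D=29: acc |= 29<<14 -> acc=479687 shift=21 [end]
Varint 5: bytes[9:12] = C7 A3 1D -> value 479687 (3 byte(s))
  byte[12]=0x2E cont=0 payload=0x2E=46: acc |= 46<<0 -> acc=46 shift=7 [end]
Varint 6: bytes[12:13] = 2E -> value 46 (1 byte(s))
  byte[13]=0xDA cont=1 payload=0x5A=90: acc |= 90<<0 -> acc=90 shift=7
  byte[14]=0xB7 cont=1 payload=0x37=55: acc |= 55<<7 -> acc=7130 shift=14
  byte[15]=0xD7 cont=1 payload=0x57=87: acc |= 87<<14 -> acc=1432538 shift=21
  byte[16]=0x2D cont=0 payload=0x2D=45: acc |= 45<<21 -> acc=95804378 shift=28 [end]
Varint 7: bytes[13:17] = DA B7 D7 2D -> value 95804378 (4 byte(s))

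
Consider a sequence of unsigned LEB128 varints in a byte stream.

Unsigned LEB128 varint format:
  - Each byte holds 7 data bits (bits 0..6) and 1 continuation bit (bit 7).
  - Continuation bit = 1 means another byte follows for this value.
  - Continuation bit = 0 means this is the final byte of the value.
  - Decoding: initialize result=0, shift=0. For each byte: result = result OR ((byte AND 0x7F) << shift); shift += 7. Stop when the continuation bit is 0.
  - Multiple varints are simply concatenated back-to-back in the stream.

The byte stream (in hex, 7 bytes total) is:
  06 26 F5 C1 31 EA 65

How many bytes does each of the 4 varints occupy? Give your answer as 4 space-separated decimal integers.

  byte[0]=0x06 cont=0 payload=0x06=6: acc |= 6<<0 -> acc=6 shift=7 [end]
Varint 1: bytes[0:1] = 06 -> value 6 (1 byte(s))
  byte[1]=0x26 cont=0 payload=0x26=38: acc |= 38<<0 -> acc=38 shift=7 [end]
Varint 2: bytes[1:2] = 26 -> value 38 (1 byte(s))
  byte[2]=0xF5 cont=1 payload=0x75=117: acc |= 117<<0 -> acc=117 shift=7
  byte[3]=0xC1 cont=1 payload=0x41=65: acc |= 65<<7 -> acc=8437 shift=14
  byte[4]=0x31 cont=0 payload=0x31=49: acc |= 49<<14 -> acc=811253 shift=21 [end]
Varint 3: bytes[2:5] = F5 C1 31 -> value 811253 (3 byte(s))
  byte[5]=0xEA cont=1 payload=0x6A=106: acc |= 106<<0 -> acc=106 shift=7
  byte[6]=0x65 cont=0 payload=0x65=101: acc |= 101<<7 -> acc=13034 shift=14 [end]
Varint 4: bytes[5:7] = EA 65 -> value 13034 (2 byte(s))

Answer: 1 1 3 2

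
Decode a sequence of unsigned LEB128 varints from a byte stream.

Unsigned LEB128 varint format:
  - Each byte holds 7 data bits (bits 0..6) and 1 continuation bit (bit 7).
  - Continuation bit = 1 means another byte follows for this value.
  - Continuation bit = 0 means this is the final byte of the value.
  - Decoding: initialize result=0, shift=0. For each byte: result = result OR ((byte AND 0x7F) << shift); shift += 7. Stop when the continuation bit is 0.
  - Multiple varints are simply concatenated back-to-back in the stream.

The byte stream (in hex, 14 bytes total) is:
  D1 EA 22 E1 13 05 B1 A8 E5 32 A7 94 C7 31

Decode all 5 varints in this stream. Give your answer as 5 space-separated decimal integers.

  byte[0]=0xD1 cont=1 payload=0x51=81: acc |= 81<<0 -> acc=81 shift=7
  byte[1]=0xEA cont=1 payload=0x6A=106: acc |= 106<<7 -> acc=13649 shift=14
  byte[2]=0x22 cont=0 payload=0x22=34: acc |= 34<<14 -> acc=570705 shift=21 [end]
Varint 1: bytes[0:3] = D1 EA 22 -> value 570705 (3 byte(s))
  byte[3]=0xE1 cont=1 payload=0x61=97: acc |= 97<<0 -> acc=97 shift=7
  byte[4]=0x13 cont=0 payload=0x13=19: acc |= 19<<7 -> acc=2529 shift=14 [end]
Varint 2: bytes[3:5] = E1 13 -> value 2529 (2 byte(s))
  byte[5]=0x05 cont=0 payload=0x05=5: acc |= 5<<0 -> acc=5 shift=7 [end]
Varint 3: bytes[5:6] = 05 -> value 5 (1 byte(s))
  byte[6]=0xB1 cont=1 payload=0x31=49: acc |= 49<<0 -> acc=49 shift=7
  byte[7]=0xA8 cont=1 payload=0x28=40: acc |= 40<<7 -> acc=5169 shift=14
  byte[8]=0xE5 cont=1 payload=0x65=101: acc |= 101<<14 -> acc=1659953 shift=21
  byte[9]=0x32 cont=0 payload=0x32=50: acc |= 50<<21 -> acc=106517553 shift=28 [end]
Varint 4: bytes[6:10] = B1 A8 E5 32 -> value 106517553 (4 byte(s))
  byte[10]=0xA7 cont=1 payload=0x27=39: acc |= 39<<0 -> acc=39 shift=7
  byte[11]=0x94 cont=1 payload=0x14=20: acc |= 20<<7 -> acc=2599 shift=14
  byte[12]=0xC7 cont=1 payload=0x47=71: acc |= 71<<14 -> acc=1165863 shift=21
  byte[13]=0x31 cont=0 payload=0x31=49: acc |= 49<<21 -> acc=103926311 shift=28 [end]
Varint 5: bytes[10:14] = A7 94 C7 31 -> value 103926311 (4 byte(s))

Answer: 570705 2529 5 106517553 103926311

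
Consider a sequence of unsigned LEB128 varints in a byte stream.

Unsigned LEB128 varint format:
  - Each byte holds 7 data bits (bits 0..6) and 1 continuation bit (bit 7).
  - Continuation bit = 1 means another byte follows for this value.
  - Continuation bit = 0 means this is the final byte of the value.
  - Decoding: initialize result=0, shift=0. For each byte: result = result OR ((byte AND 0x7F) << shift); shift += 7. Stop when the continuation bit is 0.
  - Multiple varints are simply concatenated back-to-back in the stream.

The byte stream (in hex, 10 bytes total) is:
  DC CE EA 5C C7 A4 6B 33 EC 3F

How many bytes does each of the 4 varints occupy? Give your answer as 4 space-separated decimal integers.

Answer: 4 3 1 2

Derivation:
  byte[0]=0xDC cont=1 payload=0x5C=92: acc |= 92<<0 -> acc=92 shift=7
  byte[1]=0xCE cont=1 payload=0x4E=78: acc |= 78<<7 -> acc=10076 shift=14
  byte[2]=0xEA cont=1 payload=0x6A=106: acc |= 106<<14 -> acc=1746780 shift=21
  byte[3]=0x5C cont=0 payload=0x5C=92: acc |= 92<<21 -> acc=194684764 shift=28 [end]
Varint 1: bytes[0:4] = DC CE EA 5C -> value 194684764 (4 byte(s))
  byte[4]=0xC7 cont=1 payload=0x47=71: acc |= 71<<0 -> acc=71 shift=7
  byte[5]=0xA4 cont=1 payload=0x24=36: acc |= 36<<7 -> acc=4679 shift=14
  byte[6]=0x6B cont=0 payload=0x6B=107: acc |= 107<<14 -> acc=1757767 shift=21 [end]
Varint 2: bytes[4:7] = C7 A4 6B -> value 1757767 (3 byte(s))
  byte[7]=0x33 cont=0 payload=0x33=51: acc |= 51<<0 -> acc=51 shift=7 [end]
Varint 3: bytes[7:8] = 33 -> value 51 (1 byte(s))
  byte[8]=0xEC cont=1 payload=0x6C=108: acc |= 108<<0 -> acc=108 shift=7
  byte[9]=0x3F cont=0 payload=0x3F=63: acc |= 63<<7 -> acc=8172 shift=14 [end]
Varint 4: bytes[8:10] = EC 3F -> value 8172 (2 byte(s))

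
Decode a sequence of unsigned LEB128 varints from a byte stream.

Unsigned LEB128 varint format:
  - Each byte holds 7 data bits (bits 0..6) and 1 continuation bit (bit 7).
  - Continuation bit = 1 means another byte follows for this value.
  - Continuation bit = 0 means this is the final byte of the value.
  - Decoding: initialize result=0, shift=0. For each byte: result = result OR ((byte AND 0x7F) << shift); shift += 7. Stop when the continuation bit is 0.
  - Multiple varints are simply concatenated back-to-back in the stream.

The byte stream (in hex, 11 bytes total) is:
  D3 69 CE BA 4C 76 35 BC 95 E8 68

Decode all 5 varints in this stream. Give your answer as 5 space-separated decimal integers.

  byte[0]=0xD3 cont=1 payload=0x53=83: acc |= 83<<0 -> acc=83 shift=7
  byte[1]=0x69 cont=0 payload=0x69=105: acc |= 105<<7 -> acc=13523 shift=14 [end]
Varint 1: bytes[0:2] = D3 69 -> value 13523 (2 byte(s))
  byte[2]=0xCE cont=1 payload=0x4E=78: acc |= 78<<0 -> acc=78 shift=7
  byte[3]=0xBA cont=1 payload=0x3A=58: acc |= 58<<7 -> acc=7502 shift=14
  byte[4]=0x4C cont=0 payload=0x4C=76: acc |= 76<<14 -> acc=1252686 shift=21 [end]
Varint 2: bytes[2:5] = CE BA 4C -> value 1252686 (3 byte(s))
  byte[5]=0x76 cont=0 payload=0x76=118: acc |= 118<<0 -> acc=118 shift=7 [end]
Varint 3: bytes[5:6] = 76 -> value 118 (1 byte(s))
  byte[6]=0x35 cont=0 payload=0x35=53: acc |= 53<<0 -> acc=53 shift=7 [end]
Varint 4: bytes[6:7] = 35 -> value 53 (1 byte(s))
  byte[7]=0xBC cont=1 payload=0x3C=60: acc |= 60<<0 -> acc=60 shift=7
  byte[8]=0x95 cont=1 payload=0x15=21: acc |= 21<<7 -> acc=2748 shift=14
  byte[9]=0xE8 cont=1 payload=0x68=104: acc |= 104<<14 -> acc=1706684 shift=21
  byte[10]=0x68 cont=0 payload=0x68=104: acc |= 104<<21 -> acc=219810492 shift=28 [end]
Varint 5: bytes[7:11] = BC 95 E8 68 -> value 219810492 (4 byte(s))

Answer: 13523 1252686 118 53 219810492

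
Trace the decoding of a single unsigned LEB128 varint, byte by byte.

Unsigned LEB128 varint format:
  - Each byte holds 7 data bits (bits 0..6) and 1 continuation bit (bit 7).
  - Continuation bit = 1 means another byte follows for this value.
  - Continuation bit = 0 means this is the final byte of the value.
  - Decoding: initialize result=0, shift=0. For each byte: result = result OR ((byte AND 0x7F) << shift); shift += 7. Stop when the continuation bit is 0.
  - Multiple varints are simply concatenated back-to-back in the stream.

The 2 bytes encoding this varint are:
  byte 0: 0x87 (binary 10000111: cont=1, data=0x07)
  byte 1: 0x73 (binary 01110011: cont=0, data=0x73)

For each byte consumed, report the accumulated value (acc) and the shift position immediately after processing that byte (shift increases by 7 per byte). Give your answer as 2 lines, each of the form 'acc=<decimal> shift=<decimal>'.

byte 0=0x87: payload=0x07=7, contrib = 7<<0 = 7; acc -> 7, shift -> 7
byte 1=0x73: payload=0x73=115, contrib = 115<<7 = 14720; acc -> 14727, shift -> 14

Answer: acc=7 shift=7
acc=14727 shift=14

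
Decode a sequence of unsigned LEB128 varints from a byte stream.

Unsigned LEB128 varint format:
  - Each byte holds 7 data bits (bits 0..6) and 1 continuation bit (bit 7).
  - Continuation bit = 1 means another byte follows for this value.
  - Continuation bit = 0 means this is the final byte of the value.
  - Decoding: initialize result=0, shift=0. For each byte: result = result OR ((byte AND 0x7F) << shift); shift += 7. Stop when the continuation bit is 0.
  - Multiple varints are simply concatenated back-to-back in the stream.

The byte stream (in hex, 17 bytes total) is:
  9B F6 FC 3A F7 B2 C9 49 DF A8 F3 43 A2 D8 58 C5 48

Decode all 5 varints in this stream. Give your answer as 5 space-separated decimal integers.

Answer: 123681563 154294647 142398559 1453090 9285

Derivation:
  byte[0]=0x9B cont=1 payload=0x1B=27: acc |= 27<<0 -> acc=27 shift=7
  byte[1]=0xF6 cont=1 payload=0x76=118: acc |= 118<<7 -> acc=15131 shift=14
  byte[2]=0xFC cont=1 payload=0x7C=124: acc |= 124<<14 -> acc=2046747 shift=21
  byte[3]=0x3A cont=0 payload=0x3A=58: acc |= 58<<21 -> acc=123681563 shift=28 [end]
Varint 1: bytes[0:4] = 9B F6 FC 3A -> value 123681563 (4 byte(s))
  byte[4]=0xF7 cont=1 payload=0x77=119: acc |= 119<<0 -> acc=119 shift=7
  byte[5]=0xB2 cont=1 payload=0x32=50: acc |= 50<<7 -> acc=6519 shift=14
  byte[6]=0xC9 cont=1 payload=0x49=73: acc |= 73<<14 -> acc=1202551 shift=21
  byte[7]=0x49 cont=0 payload=0x49=73: acc |= 73<<21 -> acc=154294647 shift=28 [end]
Varint 2: bytes[4:8] = F7 B2 C9 49 -> value 154294647 (4 byte(s))
  byte[8]=0xDF cont=1 payload=0x5F=95: acc |= 95<<0 -> acc=95 shift=7
  byte[9]=0xA8 cont=1 payload=0x28=40: acc |= 40<<7 -> acc=5215 shift=14
  byte[10]=0xF3 cont=1 payload=0x73=115: acc |= 115<<14 -> acc=1889375 shift=21
  byte[11]=0x43 cont=0 payload=0x43=67: acc |= 67<<21 -> acc=142398559 shift=28 [end]
Varint 3: bytes[8:12] = DF A8 F3 43 -> value 142398559 (4 byte(s))
  byte[12]=0xA2 cont=1 payload=0x22=34: acc |= 34<<0 -> acc=34 shift=7
  byte[13]=0xD8 cont=1 payload=0x58=88: acc |= 88<<7 -> acc=11298 shift=14
  byte[14]=0x58 cont=0 payload=0x58=88: acc |= 88<<14 -> acc=1453090 shift=21 [end]
Varint 4: bytes[12:15] = A2 D8 58 -> value 1453090 (3 byte(s))
  byte[15]=0xC5 cont=1 payload=0x45=69: acc |= 69<<0 -> acc=69 shift=7
  byte[16]=0x48 cont=0 payload=0x48=72: acc |= 72<<7 -> acc=9285 shift=14 [end]
Varint 5: bytes[15:17] = C5 48 -> value 9285 (2 byte(s))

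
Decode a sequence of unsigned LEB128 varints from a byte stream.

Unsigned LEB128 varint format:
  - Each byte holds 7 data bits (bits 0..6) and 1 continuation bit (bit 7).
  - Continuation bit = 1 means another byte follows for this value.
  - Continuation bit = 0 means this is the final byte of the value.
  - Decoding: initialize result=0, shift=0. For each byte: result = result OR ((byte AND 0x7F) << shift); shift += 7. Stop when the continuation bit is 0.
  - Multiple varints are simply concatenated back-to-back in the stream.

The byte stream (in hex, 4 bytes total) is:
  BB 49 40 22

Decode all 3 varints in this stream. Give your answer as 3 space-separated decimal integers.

  byte[0]=0xBB cont=1 payload=0x3B=59: acc |= 59<<0 -> acc=59 shift=7
  byte[1]=0x49 cont=0 payload=0x49=73: acc |= 73<<7 -> acc=9403 shift=14 [end]
Varint 1: bytes[0:2] = BB 49 -> value 9403 (2 byte(s))
  byte[2]=0x40 cont=0 payload=0x40=64: acc |= 64<<0 -> acc=64 shift=7 [end]
Varint 2: bytes[2:3] = 40 -> value 64 (1 byte(s))
  byte[3]=0x22 cont=0 payload=0x22=34: acc |= 34<<0 -> acc=34 shift=7 [end]
Varint 3: bytes[3:4] = 22 -> value 34 (1 byte(s))

Answer: 9403 64 34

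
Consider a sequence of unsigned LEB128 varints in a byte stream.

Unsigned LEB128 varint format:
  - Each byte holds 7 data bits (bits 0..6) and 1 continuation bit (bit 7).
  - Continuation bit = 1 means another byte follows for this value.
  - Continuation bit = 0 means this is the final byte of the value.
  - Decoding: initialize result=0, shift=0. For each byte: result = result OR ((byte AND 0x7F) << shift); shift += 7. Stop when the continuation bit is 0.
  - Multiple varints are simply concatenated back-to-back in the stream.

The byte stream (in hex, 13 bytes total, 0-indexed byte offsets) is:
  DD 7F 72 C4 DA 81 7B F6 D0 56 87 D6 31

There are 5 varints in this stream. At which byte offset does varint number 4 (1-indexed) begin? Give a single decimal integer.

  byte[0]=0xDD cont=1 payload=0x5D=93: acc |= 93<<0 -> acc=93 shift=7
  byte[1]=0x7F cont=0 payload=0x7F=127: acc |= 127<<7 -> acc=16349 shift=14 [end]
Varint 1: bytes[0:2] = DD 7F -> value 16349 (2 byte(s))
  byte[2]=0x72 cont=0 payload=0x72=114: acc |= 114<<0 -> acc=114 shift=7 [end]
Varint 2: bytes[2:3] = 72 -> value 114 (1 byte(s))
  byte[3]=0xC4 cont=1 payload=0x44=68: acc |= 68<<0 -> acc=68 shift=7
  byte[4]=0xDA cont=1 payload=0x5A=90: acc |= 90<<7 -> acc=11588 shift=14
  byte[5]=0x81 cont=1 payload=0x01=1: acc |= 1<<14 -> acc=27972 shift=21
  byte[6]=0x7B cont=0 payload=0x7B=123: acc |= 123<<21 -> acc=257977668 shift=28 [end]
Varint 3: bytes[3:7] = C4 DA 81 7B -> value 257977668 (4 byte(s))
  byte[7]=0xF6 cont=1 payload=0x76=118: acc |= 118<<0 -> acc=118 shift=7
  byte[8]=0xD0 cont=1 payload=0x50=80: acc |= 80<<7 -> acc=10358 shift=14
  byte[9]=0x56 cont=0 payload=0x56=86: acc |= 86<<14 -> acc=1419382 shift=21 [end]
Varint 4: bytes[7:10] = F6 D0 56 -> value 1419382 (3 byte(s))
  byte[10]=0x87 cont=1 payload=0x07=7: acc |= 7<<0 -> acc=7 shift=7
  byte[11]=0xD6 cont=1 payload=0x56=86: acc |= 86<<7 -> acc=11015 shift=14
  byte[12]=0x31 cont=0 payload=0x31=49: acc |= 49<<14 -> acc=813831 shift=21 [end]
Varint 5: bytes[10:13] = 87 D6 31 -> value 813831 (3 byte(s))

Answer: 7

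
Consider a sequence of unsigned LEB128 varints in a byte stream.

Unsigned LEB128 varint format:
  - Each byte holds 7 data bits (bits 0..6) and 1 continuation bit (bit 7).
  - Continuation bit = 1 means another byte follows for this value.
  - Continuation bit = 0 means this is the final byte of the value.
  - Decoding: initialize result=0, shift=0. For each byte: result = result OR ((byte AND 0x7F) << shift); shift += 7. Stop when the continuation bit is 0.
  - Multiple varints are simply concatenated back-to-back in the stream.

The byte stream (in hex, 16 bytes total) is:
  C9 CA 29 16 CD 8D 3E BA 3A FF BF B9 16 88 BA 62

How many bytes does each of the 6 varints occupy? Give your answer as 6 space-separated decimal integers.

Answer: 3 1 3 2 4 3

Derivation:
  byte[0]=0xC9 cont=1 payload=0x49=73: acc |= 73<<0 -> acc=73 shift=7
  byte[1]=0xCA cont=1 payload=0x4A=74: acc |= 74<<7 -> acc=9545 shift=14
  byte[2]=0x29 cont=0 payload=0x29=41: acc |= 41<<14 -> acc=681289 shift=21 [end]
Varint 1: bytes[0:3] = C9 CA 29 -> value 681289 (3 byte(s))
  byte[3]=0x16 cont=0 payload=0x16=22: acc |= 22<<0 -> acc=22 shift=7 [end]
Varint 2: bytes[3:4] = 16 -> value 22 (1 byte(s))
  byte[4]=0xCD cont=1 payload=0x4D=77: acc |= 77<<0 -> acc=77 shift=7
  byte[5]=0x8D cont=1 payload=0x0D=13: acc |= 13<<7 -> acc=1741 shift=14
  byte[6]=0x3E cont=0 payload=0x3E=62: acc |= 62<<14 -> acc=1017549 shift=21 [end]
Varint 3: bytes[4:7] = CD 8D 3E -> value 1017549 (3 byte(s))
  byte[7]=0xBA cont=1 payload=0x3A=58: acc |= 58<<0 -> acc=58 shift=7
  byte[8]=0x3A cont=0 payload=0x3A=58: acc |= 58<<7 -> acc=7482 shift=14 [end]
Varint 4: bytes[7:9] = BA 3A -> value 7482 (2 byte(s))
  byte[9]=0xFF cont=1 payload=0x7F=127: acc |= 127<<0 -> acc=127 shift=7
  byte[10]=0xBF cont=1 payload=0x3F=63: acc |= 63<<7 -> acc=8191 shift=14
  byte[11]=0xB9 cont=1 payload=0x39=57: acc |= 57<<14 -> acc=942079 shift=21
  byte[12]=0x16 cont=0 payload=0x16=22: acc |= 22<<21 -> acc=47079423 shift=28 [end]
Varint 5: bytes[9:13] = FF BF B9 16 -> value 47079423 (4 byte(s))
  byte[13]=0x88 cont=1 payload=0x08=8: acc |= 8<<0 -> acc=8 shift=7
  byte[14]=0xBA cont=1 payload=0x3A=58: acc |= 58<<7 -> acc=7432 shift=14
  byte[15]=0x62 cont=0 payload=0x62=98: acc |= 98<<14 -> acc=1613064 shift=21 [end]
Varint 6: bytes[13:16] = 88 BA 62 -> value 1613064 (3 byte(s))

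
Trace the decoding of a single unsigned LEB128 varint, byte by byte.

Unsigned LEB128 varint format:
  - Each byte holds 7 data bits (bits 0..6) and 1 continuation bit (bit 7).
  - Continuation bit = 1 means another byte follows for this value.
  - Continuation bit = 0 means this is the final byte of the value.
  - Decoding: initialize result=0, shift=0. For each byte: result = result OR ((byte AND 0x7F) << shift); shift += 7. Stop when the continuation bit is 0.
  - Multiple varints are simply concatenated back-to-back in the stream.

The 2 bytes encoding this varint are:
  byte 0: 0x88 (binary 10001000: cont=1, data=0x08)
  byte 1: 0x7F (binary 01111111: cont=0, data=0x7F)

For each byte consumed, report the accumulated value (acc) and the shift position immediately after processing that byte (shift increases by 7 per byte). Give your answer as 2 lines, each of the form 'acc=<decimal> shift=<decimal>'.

byte 0=0x88: payload=0x08=8, contrib = 8<<0 = 8; acc -> 8, shift -> 7
byte 1=0x7F: payload=0x7F=127, contrib = 127<<7 = 16256; acc -> 16264, shift -> 14

Answer: acc=8 shift=7
acc=16264 shift=14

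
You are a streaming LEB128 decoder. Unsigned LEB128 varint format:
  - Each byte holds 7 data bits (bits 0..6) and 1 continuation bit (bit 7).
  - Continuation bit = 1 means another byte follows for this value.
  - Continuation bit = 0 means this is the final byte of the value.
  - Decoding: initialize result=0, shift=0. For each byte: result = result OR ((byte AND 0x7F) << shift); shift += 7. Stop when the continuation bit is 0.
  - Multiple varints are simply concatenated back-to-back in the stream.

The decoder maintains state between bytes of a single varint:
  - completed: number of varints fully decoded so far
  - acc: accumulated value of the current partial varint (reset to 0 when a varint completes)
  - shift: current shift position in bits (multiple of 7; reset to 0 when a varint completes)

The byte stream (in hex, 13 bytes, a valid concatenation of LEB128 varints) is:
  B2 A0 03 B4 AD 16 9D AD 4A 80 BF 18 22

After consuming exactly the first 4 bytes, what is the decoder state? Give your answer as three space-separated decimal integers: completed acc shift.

byte[0]=0xB2 cont=1 payload=0x32: acc |= 50<<0 -> completed=0 acc=50 shift=7
byte[1]=0xA0 cont=1 payload=0x20: acc |= 32<<7 -> completed=0 acc=4146 shift=14
byte[2]=0x03 cont=0 payload=0x03: varint #1 complete (value=53298); reset -> completed=1 acc=0 shift=0
byte[3]=0xB4 cont=1 payload=0x34: acc |= 52<<0 -> completed=1 acc=52 shift=7

Answer: 1 52 7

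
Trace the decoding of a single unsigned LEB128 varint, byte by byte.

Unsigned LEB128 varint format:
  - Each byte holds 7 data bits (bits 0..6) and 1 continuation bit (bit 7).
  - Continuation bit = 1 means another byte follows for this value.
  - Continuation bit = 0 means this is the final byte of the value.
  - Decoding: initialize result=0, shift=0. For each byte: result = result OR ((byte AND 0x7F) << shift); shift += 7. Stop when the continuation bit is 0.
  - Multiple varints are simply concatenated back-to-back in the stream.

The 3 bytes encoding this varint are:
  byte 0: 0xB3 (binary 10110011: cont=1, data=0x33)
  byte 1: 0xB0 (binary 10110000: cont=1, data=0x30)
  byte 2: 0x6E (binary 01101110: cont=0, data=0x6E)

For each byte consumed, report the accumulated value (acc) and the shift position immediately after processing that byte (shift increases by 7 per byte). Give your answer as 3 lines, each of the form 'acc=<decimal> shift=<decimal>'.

byte 0=0xB3: payload=0x33=51, contrib = 51<<0 = 51; acc -> 51, shift -> 7
byte 1=0xB0: payload=0x30=48, contrib = 48<<7 = 6144; acc -> 6195, shift -> 14
byte 2=0x6E: payload=0x6E=110, contrib = 110<<14 = 1802240; acc -> 1808435, shift -> 21

Answer: acc=51 shift=7
acc=6195 shift=14
acc=1808435 shift=21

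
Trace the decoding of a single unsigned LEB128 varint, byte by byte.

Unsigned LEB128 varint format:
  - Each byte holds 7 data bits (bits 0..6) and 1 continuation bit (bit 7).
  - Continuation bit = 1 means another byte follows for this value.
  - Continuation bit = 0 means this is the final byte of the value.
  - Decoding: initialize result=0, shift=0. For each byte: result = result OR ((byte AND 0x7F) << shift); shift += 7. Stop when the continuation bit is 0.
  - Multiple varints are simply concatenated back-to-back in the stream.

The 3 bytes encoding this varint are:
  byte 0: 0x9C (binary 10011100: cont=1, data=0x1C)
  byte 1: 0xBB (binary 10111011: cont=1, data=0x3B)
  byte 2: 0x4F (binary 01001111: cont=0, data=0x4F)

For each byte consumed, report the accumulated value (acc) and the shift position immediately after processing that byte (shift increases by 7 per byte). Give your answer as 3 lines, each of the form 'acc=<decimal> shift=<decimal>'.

byte 0=0x9C: payload=0x1C=28, contrib = 28<<0 = 28; acc -> 28, shift -> 7
byte 1=0xBB: payload=0x3B=59, contrib = 59<<7 = 7552; acc -> 7580, shift -> 14
byte 2=0x4F: payload=0x4F=79, contrib = 79<<14 = 1294336; acc -> 1301916, shift -> 21

Answer: acc=28 shift=7
acc=7580 shift=14
acc=1301916 shift=21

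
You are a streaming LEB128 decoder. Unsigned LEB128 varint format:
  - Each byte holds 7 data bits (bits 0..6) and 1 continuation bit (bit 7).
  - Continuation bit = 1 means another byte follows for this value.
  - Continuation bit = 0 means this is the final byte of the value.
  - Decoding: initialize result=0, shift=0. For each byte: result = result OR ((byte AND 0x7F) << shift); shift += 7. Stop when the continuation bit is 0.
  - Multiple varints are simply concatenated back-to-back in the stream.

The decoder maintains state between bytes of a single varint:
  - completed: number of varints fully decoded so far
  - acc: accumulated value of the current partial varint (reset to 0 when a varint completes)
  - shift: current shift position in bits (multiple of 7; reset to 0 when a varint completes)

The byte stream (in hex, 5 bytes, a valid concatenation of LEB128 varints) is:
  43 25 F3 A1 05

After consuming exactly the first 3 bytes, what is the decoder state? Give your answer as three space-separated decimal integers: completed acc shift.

Answer: 2 115 7

Derivation:
byte[0]=0x43 cont=0 payload=0x43: varint #1 complete (value=67); reset -> completed=1 acc=0 shift=0
byte[1]=0x25 cont=0 payload=0x25: varint #2 complete (value=37); reset -> completed=2 acc=0 shift=0
byte[2]=0xF3 cont=1 payload=0x73: acc |= 115<<0 -> completed=2 acc=115 shift=7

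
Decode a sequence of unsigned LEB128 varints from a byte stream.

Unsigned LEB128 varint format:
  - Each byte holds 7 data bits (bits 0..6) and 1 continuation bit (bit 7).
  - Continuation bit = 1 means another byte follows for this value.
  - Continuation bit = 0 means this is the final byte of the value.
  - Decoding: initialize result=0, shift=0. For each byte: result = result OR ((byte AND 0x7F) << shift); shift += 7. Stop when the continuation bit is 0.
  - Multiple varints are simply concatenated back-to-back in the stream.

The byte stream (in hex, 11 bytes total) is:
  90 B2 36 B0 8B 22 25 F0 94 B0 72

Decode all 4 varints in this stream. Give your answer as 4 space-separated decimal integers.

  byte[0]=0x90 cont=1 payload=0x10=16: acc |= 16<<0 -> acc=16 shift=7
  byte[1]=0xB2 cont=1 payload=0x32=50: acc |= 50<<7 -> acc=6416 shift=14
  byte[2]=0x36 cont=0 payload=0x36=54: acc |= 54<<14 -> acc=891152 shift=21 [end]
Varint 1: bytes[0:3] = 90 B2 36 -> value 891152 (3 byte(s))
  byte[3]=0xB0 cont=1 payload=0x30=48: acc |= 48<<0 -> acc=48 shift=7
  byte[4]=0x8B cont=1 payload=0x0B=11: acc |= 11<<7 -> acc=1456 shift=14
  byte[5]=0x22 cont=0 payload=0x22=34: acc |= 34<<14 -> acc=558512 shift=21 [end]
Varint 2: bytes[3:6] = B0 8B 22 -> value 558512 (3 byte(s))
  byte[6]=0x25 cont=0 payload=0x25=37: acc |= 37<<0 -> acc=37 shift=7 [end]
Varint 3: bytes[6:7] = 25 -> value 37 (1 byte(s))
  byte[7]=0xF0 cont=1 payload=0x70=112: acc |= 112<<0 -> acc=112 shift=7
  byte[8]=0x94 cont=1 payload=0x14=20: acc |= 20<<7 -> acc=2672 shift=14
  byte[9]=0xB0 cont=1 payload=0x30=48: acc |= 48<<14 -> acc=789104 shift=21
  byte[10]=0x72 cont=0 payload=0x72=114: acc |= 114<<21 -> acc=239864432 shift=28 [end]
Varint 4: bytes[7:11] = F0 94 B0 72 -> value 239864432 (4 byte(s))

Answer: 891152 558512 37 239864432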